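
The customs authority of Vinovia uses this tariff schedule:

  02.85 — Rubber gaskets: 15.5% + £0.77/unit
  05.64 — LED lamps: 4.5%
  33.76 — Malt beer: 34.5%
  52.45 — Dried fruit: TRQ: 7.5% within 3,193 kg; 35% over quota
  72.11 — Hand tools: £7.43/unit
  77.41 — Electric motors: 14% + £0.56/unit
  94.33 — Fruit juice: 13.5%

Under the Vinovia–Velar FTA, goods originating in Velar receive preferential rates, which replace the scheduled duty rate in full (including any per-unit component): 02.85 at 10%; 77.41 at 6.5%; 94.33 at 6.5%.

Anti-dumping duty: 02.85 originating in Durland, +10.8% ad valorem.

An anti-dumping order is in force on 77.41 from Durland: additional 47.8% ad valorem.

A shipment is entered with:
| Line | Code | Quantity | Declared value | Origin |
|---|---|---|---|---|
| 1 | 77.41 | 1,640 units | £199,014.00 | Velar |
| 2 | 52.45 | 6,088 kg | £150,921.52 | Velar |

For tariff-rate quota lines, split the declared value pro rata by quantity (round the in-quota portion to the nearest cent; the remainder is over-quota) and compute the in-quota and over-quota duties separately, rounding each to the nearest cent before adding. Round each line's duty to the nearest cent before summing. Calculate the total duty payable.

£43,990.97

Line 1 (77.41, Velar, 1,640 units, £199,014.00):
Base rate for 77.41 is 14% + £0.56/unit.
Origin Velar qualifies under the Vinovia–Velar agreement and 77.41 is covered: preferential rate 6.5% applies instead.
The additional-duty order on 77.41 targets Durland, not Velar; it does not apply.
Duty = £199,014.00 × 6.5% = £12,935.91.
Line 2 (52.45, Velar, 6,088 kg, £150,921.52):
Code 52.45 is under a tariff-rate quota (threshold 3,193 kg). In-quota: 3,193 kg at 7.5%; over-quota: 2,895 kg at 35%.
Pro-rata value split: in-quota = £150,921.52 × 3,193/6,088 = £79,154.47; over-quota = £150,921.52 − £79,154.47 = £71,767.05.
In-quota duty = £79,154.47 × 7.5% = £5,936.59. Over-quota duty = £71,767.05 × 35% = £25,118.47.
Line duty = £5,936.59 + £25,118.47 = £31,055.06.
Total = £12,935.91 + £31,055.06 = £43,990.97.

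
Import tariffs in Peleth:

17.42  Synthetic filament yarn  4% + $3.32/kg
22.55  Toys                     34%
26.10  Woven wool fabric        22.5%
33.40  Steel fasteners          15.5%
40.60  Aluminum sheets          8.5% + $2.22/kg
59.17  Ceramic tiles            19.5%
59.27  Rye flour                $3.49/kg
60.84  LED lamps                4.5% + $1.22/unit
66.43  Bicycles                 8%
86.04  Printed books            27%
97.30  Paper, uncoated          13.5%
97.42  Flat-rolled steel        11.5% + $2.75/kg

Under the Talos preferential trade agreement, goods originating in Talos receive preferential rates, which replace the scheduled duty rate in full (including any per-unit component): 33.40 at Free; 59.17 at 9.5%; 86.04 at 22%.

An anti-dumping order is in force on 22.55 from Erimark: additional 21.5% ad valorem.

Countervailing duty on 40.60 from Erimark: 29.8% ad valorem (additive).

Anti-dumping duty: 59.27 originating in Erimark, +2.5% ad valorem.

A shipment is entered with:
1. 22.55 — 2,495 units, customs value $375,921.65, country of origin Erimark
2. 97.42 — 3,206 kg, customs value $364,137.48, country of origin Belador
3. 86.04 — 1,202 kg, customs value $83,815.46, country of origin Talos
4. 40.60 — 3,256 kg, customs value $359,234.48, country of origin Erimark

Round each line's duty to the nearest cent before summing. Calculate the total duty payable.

$422,583.36

Line 1 (22.55, Erimark, 2,495 units, $375,921.65):
Base rate for 22.55 is 34%.
Additional duty on 22.55 from Erimark: +21.5%. Applied ad valorem rate: 34% + 21.5% = 55.5%.
Duty = $375,921.65 × 55.5% = $208,636.52.
Line 2 (97.42, Belador, 3,206 kg, $364,137.48):
Base rate for 97.42 is 11.5% + $2.75/kg.
Duty = $364,137.48 × 11.5% + 3,206 × $2.75 = $50,692.31.
Line 3 (86.04, Talos, 1,202 kg, $83,815.46):
Base rate for 86.04 is 27%.
Origin Talos qualifies under the Peleth–Talos agreement and 86.04 is covered: preferential rate 22% applies instead.
Duty = $83,815.46 × 22% = $18,439.40.
Line 4 (40.60, Erimark, 3,256 kg, $359,234.48):
Base rate for 40.60 is 8.5% + $2.22/kg.
Additional duty on 40.60 from Erimark: +29.8%. Applied ad valorem rate: 8.5% + 29.8% = 38.3%.
Duty = $359,234.48 × 38.3% + 3,256 × $2.22 = $144,815.13.
Total = $208,636.52 + $50,692.31 + $18,439.40 + $144,815.13 = $422,583.36.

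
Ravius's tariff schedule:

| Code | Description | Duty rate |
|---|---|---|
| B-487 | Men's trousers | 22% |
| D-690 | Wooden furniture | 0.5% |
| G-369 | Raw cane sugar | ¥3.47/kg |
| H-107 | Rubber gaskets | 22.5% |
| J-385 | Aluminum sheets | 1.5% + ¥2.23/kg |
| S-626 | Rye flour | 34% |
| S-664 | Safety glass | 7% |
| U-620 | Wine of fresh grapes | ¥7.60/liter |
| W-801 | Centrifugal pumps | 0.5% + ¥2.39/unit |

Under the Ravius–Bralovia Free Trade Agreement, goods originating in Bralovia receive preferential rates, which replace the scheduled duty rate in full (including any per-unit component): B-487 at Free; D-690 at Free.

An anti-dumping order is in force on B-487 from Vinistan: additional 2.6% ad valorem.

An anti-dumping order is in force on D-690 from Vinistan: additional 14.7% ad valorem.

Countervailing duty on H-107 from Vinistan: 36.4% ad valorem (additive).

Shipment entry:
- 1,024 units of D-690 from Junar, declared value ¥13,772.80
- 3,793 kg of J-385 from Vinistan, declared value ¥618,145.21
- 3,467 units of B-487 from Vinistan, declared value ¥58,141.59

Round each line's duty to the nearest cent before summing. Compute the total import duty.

Line 1 (D-690, Junar, 1,024 units, ¥13,772.80):
Base rate for D-690 is 0.5%.
D-690 has an FTA preferential rate, but origin Junar is not Bralovia; base rate stands.
The additional-duty order on D-690 targets Vinistan, not Junar; it does not apply.
Duty = ¥13,772.80 × 0.5% = ¥68.86.
Line 2 (J-385, Vinistan, 3,793 kg, ¥618,145.21):
Base rate for J-385 is 1.5% + ¥2.23/kg.
Duty = ¥618,145.21 × 1.5% + 3,793 × ¥2.23 = ¥17,730.57.
Line 3 (B-487, Vinistan, 3,467 units, ¥58,141.59):
Base rate for B-487 is 22%.
B-487 has an FTA preferential rate, but origin Vinistan is not Bralovia; base rate stands.
Additional duty on B-487 from Vinistan: +2.6%. Applied ad valorem rate: 22% + 2.6% = 24.6%.
Duty = ¥58,141.59 × 24.6% = ¥14,302.83.
Total = ¥68.86 + ¥17,730.57 + ¥14,302.83 = ¥32,102.26.

¥32,102.26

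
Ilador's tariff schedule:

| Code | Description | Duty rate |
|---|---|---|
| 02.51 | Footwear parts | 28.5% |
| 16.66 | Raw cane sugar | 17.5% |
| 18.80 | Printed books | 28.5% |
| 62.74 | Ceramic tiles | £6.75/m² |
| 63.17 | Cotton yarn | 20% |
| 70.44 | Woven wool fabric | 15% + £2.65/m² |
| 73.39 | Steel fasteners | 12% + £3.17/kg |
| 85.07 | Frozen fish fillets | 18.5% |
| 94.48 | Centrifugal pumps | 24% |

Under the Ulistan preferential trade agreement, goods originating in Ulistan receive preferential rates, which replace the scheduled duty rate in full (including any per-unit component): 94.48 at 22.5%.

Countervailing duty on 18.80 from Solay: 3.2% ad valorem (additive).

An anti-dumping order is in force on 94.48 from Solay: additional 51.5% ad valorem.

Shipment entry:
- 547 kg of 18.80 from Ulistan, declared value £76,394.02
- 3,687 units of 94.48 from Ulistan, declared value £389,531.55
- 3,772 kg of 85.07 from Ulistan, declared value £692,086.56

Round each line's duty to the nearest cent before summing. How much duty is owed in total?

Line 1 (18.80, Ulistan, 547 kg, £76,394.02):
Base rate for 18.80 is 28.5%.
Origin Ulistan is the FTA partner but 18.80 is not on the preference list; base rate stands.
The additional-duty order on 18.80 targets Solay, not Ulistan; it does not apply.
Duty = £76,394.02 × 28.5% = £21,772.30.
Line 2 (94.48, Ulistan, 3,687 units, £389,531.55):
Base rate for 94.48 is 24%.
Origin Ulistan qualifies under the Ilador–Ulistan agreement and 94.48 is covered: preferential rate 22.5% applies instead.
The additional-duty order on 94.48 targets Solay, not Ulistan; it does not apply.
Duty = £389,531.55 × 22.5% = £87,644.60.
Line 3 (85.07, Ulistan, 3,772 kg, £692,086.56):
Base rate for 85.07 is 18.5%.
Origin Ulistan is the FTA partner but 85.07 is not on the preference list; base rate stands.
Duty = £692,086.56 × 18.5% = £128,036.01.
Total = £21,772.30 + £87,644.60 + £128,036.01 = £237,452.91.

£237,452.91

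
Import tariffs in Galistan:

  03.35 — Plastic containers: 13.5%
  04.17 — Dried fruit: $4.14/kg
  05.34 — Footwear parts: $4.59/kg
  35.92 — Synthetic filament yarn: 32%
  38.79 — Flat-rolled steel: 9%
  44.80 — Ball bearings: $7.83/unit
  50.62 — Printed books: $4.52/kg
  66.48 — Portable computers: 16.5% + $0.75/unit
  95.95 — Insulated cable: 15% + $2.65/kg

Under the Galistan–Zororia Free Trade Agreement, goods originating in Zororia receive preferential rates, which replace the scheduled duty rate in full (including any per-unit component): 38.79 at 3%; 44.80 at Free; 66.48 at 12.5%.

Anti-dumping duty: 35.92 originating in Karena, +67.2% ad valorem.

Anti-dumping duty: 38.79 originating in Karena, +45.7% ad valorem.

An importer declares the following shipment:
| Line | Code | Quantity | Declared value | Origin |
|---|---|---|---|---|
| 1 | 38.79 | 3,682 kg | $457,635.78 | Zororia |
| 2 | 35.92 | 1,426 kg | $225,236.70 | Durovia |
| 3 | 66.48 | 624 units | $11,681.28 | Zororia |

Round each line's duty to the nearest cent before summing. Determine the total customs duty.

Line 1 (38.79, Zororia, 3,682 kg, $457,635.78):
Base rate for 38.79 is 9%.
Origin Zororia qualifies under the Galistan–Zororia agreement and 38.79 is covered: preferential rate 3% applies instead.
The additional-duty order on 38.79 targets Karena, not Zororia; it does not apply.
Duty = $457,635.78 × 3% = $13,729.07.
Line 2 (35.92, Durovia, 1,426 kg, $225,236.70):
Base rate for 35.92 is 32%.
The additional-duty order on 35.92 targets Karena, not Durovia; it does not apply.
Duty = $225,236.70 × 32% = $72,075.74.
Line 3 (66.48, Zororia, 624 units, $11,681.28):
Base rate for 66.48 is 16.5% + $0.75/unit.
Origin Zororia qualifies under the Galistan–Zororia agreement and 66.48 is covered: preferential rate 12.5% applies instead.
Duty = $11,681.28 × 12.5% = $1,460.16.
Total = $13,729.07 + $72,075.74 + $1,460.16 = $87,264.97.

$87,264.97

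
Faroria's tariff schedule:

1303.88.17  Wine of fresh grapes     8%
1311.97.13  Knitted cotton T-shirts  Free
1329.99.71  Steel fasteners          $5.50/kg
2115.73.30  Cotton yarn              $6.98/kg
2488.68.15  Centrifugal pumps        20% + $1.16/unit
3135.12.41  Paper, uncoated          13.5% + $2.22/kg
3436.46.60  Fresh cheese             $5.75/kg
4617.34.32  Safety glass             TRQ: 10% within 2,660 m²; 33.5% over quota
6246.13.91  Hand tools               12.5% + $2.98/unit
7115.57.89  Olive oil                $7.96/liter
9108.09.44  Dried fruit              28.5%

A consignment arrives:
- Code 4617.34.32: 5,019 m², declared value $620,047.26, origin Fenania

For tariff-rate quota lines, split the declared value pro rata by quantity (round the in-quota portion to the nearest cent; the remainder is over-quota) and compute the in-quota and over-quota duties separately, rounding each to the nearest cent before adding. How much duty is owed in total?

$130,490.98

Line 1 (4617.34.32, Fenania, 5,019 m², $620,047.26):
Code 4617.34.32 is under a tariff-rate quota (threshold 2,660 m²). In-quota: 2,660 m² at 10%; over-quota: 2,359 m² at 33.5%.
Pro-rata value split: in-quota = $620,047.26 × 2,660/5,019 = $328,616.40; over-quota = $620,047.26 − $328,616.40 = $291,430.86.
In-quota duty = $328,616.40 × 10% = $32,861.64. Over-quota duty = $291,430.86 × 33.5% = $97,629.34.
Line duty = $32,861.64 + $97,629.34 = $130,490.98.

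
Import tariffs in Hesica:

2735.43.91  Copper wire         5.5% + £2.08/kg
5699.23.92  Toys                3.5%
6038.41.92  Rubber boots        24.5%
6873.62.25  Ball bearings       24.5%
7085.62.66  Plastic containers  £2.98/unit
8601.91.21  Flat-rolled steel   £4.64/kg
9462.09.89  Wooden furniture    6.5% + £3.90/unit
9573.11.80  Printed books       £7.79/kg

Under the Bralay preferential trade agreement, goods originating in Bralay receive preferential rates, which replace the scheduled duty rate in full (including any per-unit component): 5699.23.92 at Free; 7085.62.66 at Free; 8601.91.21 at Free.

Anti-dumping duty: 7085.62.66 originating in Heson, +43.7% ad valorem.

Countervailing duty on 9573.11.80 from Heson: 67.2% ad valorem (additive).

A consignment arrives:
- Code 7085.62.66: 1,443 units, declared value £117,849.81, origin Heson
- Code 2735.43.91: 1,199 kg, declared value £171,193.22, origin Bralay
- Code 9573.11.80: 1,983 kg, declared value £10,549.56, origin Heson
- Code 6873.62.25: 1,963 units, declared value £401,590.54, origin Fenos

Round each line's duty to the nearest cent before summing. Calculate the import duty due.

Line 1 (7085.62.66, Heson, 1,443 units, £117,849.81):
Base rate for 7085.62.66 is £2.98/unit.
7085.62.66 has an FTA preferential rate, but origin Heson is not Bralay; base rate stands.
Additional duty on 7085.62.66 from Heson: +43.7% ad valorem. Applied ad valorem rate = 43.7%.
Duty = £117,849.81 × 43.7% + 1,443 × £2.98 = £55,800.51.
Line 2 (2735.43.91, Bralay, 1,199 kg, £171,193.22):
Base rate for 2735.43.91 is 5.5% + £2.08/kg.
Origin Bralay is the FTA partner but 2735.43.91 is not on the preference list; base rate stands.
Duty = £171,193.22 × 5.5% + 1,199 × £2.08 = £11,909.55.
Line 3 (9573.11.80, Heson, 1,983 kg, £10,549.56):
Base rate for 9573.11.80 is £7.79/kg.
Additional duty on 9573.11.80 from Heson: +67.2% ad valorem. Applied ad valorem rate = 67.2%.
Duty = £10,549.56 × 67.2% + 1,983 × £7.79 = £22,536.87.
Line 4 (6873.62.25, Fenos, 1,963 units, £401,590.54):
Base rate for 6873.62.25 is 24.5%.
Duty = £401,590.54 × 24.5% = £98,389.68.
Total = £55,800.51 + £11,909.55 + £22,536.87 + £98,389.68 = £188,636.61.

£188,636.61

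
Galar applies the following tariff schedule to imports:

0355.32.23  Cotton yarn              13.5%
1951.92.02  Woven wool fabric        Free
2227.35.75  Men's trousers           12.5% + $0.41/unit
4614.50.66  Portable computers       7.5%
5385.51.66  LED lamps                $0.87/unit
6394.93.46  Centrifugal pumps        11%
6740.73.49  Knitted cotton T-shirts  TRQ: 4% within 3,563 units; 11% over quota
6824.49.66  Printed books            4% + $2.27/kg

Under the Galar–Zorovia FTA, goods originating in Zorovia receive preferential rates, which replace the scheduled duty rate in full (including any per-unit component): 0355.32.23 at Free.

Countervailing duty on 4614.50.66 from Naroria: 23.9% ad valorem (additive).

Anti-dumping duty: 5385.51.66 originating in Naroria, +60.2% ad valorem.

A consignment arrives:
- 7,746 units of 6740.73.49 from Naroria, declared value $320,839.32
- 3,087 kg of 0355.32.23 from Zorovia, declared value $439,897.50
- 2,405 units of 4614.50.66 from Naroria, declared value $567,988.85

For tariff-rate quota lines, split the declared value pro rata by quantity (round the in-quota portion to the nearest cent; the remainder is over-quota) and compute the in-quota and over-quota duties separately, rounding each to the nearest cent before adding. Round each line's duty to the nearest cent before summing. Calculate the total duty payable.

Line 1 (6740.73.49, Naroria, 7,746 units, $320,839.32):
Code 6740.73.49 is under a tariff-rate quota (threshold 3,563 units). In-quota: 3,563 units at 4%; over-quota: 4,183 units at 11%.
Pro-rata value split: in-quota = $320,839.32 × 3,563/7,746 = $147,579.46; over-quota = $320,839.32 − $147,579.46 = $173,259.86.
In-quota duty = $147,579.46 × 4% = $5,903.18. Over-quota duty = $173,259.86 × 11% = $19,058.58.
Line duty = $5,903.18 + $19,058.58 = $24,961.76.
Line 2 (0355.32.23, Zorovia, 3,087 kg, $439,897.50):
Base rate for 0355.32.23 is 13.5%.
Origin Zorovia qualifies under the Galar–Zorovia agreement and 0355.32.23 is covered: preferential rate Free applies instead.
Duty = $439,897.50 × 0% = $0.00.
Line 3 (4614.50.66, Naroria, 2,405 units, $567,988.85):
Base rate for 4614.50.66 is 7.5%.
Additional duty on 4614.50.66 from Naroria: +23.9%. Applied ad valorem rate: 7.5% + 23.9% = 31.4%.
Duty = $567,988.85 × 31.4% = $178,348.50.
Total = $24,961.76 + $0.00 + $178,348.50 = $203,310.26.

$203,310.26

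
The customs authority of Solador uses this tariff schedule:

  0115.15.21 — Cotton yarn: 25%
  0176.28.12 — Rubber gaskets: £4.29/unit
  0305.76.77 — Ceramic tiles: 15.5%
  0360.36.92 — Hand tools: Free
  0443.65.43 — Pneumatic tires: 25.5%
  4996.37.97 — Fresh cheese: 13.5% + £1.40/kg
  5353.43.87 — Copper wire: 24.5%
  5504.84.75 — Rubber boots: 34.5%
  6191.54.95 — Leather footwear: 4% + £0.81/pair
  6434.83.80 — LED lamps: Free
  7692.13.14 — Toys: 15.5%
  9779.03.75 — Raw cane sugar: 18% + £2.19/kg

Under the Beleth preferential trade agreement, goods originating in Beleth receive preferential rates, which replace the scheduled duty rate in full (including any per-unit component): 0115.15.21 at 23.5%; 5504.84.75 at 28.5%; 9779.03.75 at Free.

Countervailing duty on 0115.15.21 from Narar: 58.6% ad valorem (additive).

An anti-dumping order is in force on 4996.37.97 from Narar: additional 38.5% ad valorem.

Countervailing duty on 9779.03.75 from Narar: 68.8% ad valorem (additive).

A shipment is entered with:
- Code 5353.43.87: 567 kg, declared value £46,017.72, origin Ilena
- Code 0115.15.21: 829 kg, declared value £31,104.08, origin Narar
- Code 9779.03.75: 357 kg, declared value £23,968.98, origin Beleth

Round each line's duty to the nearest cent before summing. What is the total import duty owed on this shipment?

£37,277.35

Line 1 (5353.43.87, Ilena, 567 kg, £46,017.72):
Base rate for 5353.43.87 is 24.5%.
Duty = £46,017.72 × 24.5% = £11,274.34.
Line 2 (0115.15.21, Narar, 829 kg, £31,104.08):
Base rate for 0115.15.21 is 25%.
0115.15.21 has an FTA preferential rate, but origin Narar is not Beleth; base rate stands.
Additional duty on 0115.15.21 from Narar: +58.6%. Applied ad valorem rate: 25% + 58.6% = 83.6%.
Duty = £31,104.08 × 83.6% = £26,003.01.
Line 3 (9779.03.75, Beleth, 357 kg, £23,968.98):
Base rate for 9779.03.75 is 18% + £2.19/kg.
Origin Beleth qualifies under the Solador–Beleth agreement and 9779.03.75 is covered: preferential rate Free applies instead.
The additional-duty order on 9779.03.75 targets Narar, not Beleth; it does not apply.
Duty = £23,968.98 × 0% = £0.00.
Total = £11,274.34 + £26,003.01 + £0.00 = £37,277.35.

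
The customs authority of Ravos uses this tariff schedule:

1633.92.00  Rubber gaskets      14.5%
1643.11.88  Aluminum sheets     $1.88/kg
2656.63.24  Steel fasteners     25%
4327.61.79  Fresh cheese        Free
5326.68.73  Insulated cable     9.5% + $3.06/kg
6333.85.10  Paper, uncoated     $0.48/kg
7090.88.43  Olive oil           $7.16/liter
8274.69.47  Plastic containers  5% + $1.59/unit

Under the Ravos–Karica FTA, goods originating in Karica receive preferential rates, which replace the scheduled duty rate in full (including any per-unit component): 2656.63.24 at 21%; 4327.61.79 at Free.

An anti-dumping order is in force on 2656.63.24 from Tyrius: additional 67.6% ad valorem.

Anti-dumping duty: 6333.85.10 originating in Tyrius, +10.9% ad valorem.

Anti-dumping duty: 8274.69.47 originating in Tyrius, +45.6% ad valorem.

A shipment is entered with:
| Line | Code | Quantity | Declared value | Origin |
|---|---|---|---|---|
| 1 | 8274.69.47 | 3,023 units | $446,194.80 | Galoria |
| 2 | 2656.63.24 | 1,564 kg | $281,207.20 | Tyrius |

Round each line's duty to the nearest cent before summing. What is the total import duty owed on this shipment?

Line 1 (8274.69.47, Galoria, 3,023 units, $446,194.80):
Base rate for 8274.69.47 is 5% + $1.59/unit.
The additional-duty order on 8274.69.47 targets Tyrius, not Galoria; it does not apply.
Duty = $446,194.80 × 5% + 3,023 × $1.59 = $27,116.31.
Line 2 (2656.63.24, Tyrius, 1,564 kg, $281,207.20):
Base rate for 2656.63.24 is 25%.
2656.63.24 has an FTA preferential rate, but origin Tyrius is not Karica; base rate stands.
Additional duty on 2656.63.24 from Tyrius: +67.6%. Applied ad valorem rate: 25% + 67.6% = 92.6%.
Duty = $281,207.20 × 92.6% = $260,397.87.
Total = $27,116.31 + $260,397.87 = $287,514.18.

$287,514.18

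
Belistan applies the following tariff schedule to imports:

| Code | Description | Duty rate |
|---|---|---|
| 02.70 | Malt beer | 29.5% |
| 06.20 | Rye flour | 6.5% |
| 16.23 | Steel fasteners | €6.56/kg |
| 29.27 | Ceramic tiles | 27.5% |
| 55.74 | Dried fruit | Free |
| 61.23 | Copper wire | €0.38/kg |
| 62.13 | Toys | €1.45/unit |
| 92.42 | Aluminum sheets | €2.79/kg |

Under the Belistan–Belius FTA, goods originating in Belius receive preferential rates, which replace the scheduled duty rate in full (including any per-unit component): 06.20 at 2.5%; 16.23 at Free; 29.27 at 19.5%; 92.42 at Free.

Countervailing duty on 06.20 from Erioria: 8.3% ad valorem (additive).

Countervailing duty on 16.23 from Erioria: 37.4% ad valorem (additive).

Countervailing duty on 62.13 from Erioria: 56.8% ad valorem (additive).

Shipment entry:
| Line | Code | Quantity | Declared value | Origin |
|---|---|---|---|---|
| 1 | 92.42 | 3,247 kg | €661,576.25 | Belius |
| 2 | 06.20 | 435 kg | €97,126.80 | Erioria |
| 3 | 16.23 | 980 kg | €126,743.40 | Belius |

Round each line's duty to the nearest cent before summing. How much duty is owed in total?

€14,374.77

Line 1 (92.42, Belius, 3,247 kg, €661,576.25):
Base rate for 92.42 is €2.79/kg.
Origin Belius qualifies under the Belistan–Belius agreement and 92.42 is covered: preferential rate Free applies instead.
Duty = €661,576.25 × 0% = €0.00.
Line 2 (06.20, Erioria, 435 kg, €97,126.80):
Base rate for 06.20 is 6.5%.
06.20 has an FTA preferential rate, but origin Erioria is not Belius; base rate stands.
Additional duty on 06.20 from Erioria: +8.3%. Applied ad valorem rate: 6.5% + 8.3% = 14.8%.
Duty = €97,126.80 × 14.8% = €14,374.77.
Line 3 (16.23, Belius, 980 kg, €126,743.40):
Base rate for 16.23 is €6.56/kg.
Origin Belius qualifies under the Belistan–Belius agreement and 16.23 is covered: preferential rate Free applies instead.
The additional-duty order on 16.23 targets Erioria, not Belius; it does not apply.
Duty = €126,743.40 × 0% = €0.00.
Total = €0.00 + €14,374.77 + €0.00 = €14,374.77.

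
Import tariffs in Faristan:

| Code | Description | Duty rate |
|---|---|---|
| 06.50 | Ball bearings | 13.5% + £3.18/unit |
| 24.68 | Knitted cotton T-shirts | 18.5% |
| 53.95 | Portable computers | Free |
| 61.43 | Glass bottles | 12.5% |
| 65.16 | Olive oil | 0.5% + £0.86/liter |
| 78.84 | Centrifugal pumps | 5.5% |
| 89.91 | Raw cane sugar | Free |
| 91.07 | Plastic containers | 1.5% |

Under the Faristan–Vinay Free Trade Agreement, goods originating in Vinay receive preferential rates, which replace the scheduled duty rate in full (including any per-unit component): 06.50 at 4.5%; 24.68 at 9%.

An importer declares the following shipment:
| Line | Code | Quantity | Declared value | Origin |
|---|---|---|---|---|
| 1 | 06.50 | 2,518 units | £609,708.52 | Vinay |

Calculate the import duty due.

£27,436.88

Line 1 (06.50, Vinay, 2,518 units, £609,708.52):
Base rate for 06.50 is 13.5% + £3.18/unit.
Origin Vinay qualifies under the Faristan–Vinay agreement and 06.50 is covered: preferential rate 4.5% applies instead.
Duty = £609,708.52 × 4.5% = £27,436.88.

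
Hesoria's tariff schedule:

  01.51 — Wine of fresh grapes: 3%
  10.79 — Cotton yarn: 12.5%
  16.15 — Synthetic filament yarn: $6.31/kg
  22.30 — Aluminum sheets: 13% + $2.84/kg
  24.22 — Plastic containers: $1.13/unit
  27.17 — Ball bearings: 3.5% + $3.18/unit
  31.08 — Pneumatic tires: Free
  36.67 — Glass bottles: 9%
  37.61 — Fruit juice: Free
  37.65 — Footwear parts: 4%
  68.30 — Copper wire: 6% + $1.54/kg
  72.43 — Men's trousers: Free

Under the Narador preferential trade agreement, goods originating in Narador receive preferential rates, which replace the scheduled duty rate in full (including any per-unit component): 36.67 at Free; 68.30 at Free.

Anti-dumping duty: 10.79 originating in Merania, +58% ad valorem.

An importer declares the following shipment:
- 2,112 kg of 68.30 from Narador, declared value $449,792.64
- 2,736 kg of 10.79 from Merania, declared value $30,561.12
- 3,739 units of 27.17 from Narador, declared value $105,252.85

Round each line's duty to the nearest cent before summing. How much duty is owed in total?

$37,119.46

Line 1 (68.30, Narador, 2,112 kg, $449,792.64):
Base rate for 68.30 is 6% + $1.54/kg.
Origin Narador qualifies under the Hesoria–Narador agreement and 68.30 is covered: preferential rate Free applies instead.
Duty = $449,792.64 × 0% = $0.00.
Line 2 (10.79, Merania, 2,736 kg, $30,561.12):
Base rate for 10.79 is 12.5%.
Additional duty on 10.79 from Merania: +58%. Applied ad valorem rate: 12.5% + 58% = 70.5%.
Duty = $30,561.12 × 70.5% = $21,545.59.
Line 3 (27.17, Narador, 3,739 units, $105,252.85):
Base rate for 27.17 is 3.5% + $3.18/unit.
Origin Narador is the FTA partner but 27.17 is not on the preference list; base rate stands.
Duty = $105,252.85 × 3.5% + 3,739 × $3.18 = $15,573.87.
Total = $0.00 + $21,545.59 + $15,573.87 = $37,119.46.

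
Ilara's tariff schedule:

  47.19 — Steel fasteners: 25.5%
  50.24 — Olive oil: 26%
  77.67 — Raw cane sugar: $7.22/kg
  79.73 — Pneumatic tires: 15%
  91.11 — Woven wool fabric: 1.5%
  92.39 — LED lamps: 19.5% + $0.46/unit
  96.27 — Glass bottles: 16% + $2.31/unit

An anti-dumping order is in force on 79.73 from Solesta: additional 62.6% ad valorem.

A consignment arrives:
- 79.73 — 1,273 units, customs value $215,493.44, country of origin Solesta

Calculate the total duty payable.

$167,222.91

Line 1 (79.73, Solesta, 1,273 units, $215,493.44):
Base rate for 79.73 is 15%.
Additional duty on 79.73 from Solesta: +62.6%. Applied ad valorem rate: 15% + 62.6% = 77.6%.
Duty = $215,493.44 × 77.6% = $167,222.91.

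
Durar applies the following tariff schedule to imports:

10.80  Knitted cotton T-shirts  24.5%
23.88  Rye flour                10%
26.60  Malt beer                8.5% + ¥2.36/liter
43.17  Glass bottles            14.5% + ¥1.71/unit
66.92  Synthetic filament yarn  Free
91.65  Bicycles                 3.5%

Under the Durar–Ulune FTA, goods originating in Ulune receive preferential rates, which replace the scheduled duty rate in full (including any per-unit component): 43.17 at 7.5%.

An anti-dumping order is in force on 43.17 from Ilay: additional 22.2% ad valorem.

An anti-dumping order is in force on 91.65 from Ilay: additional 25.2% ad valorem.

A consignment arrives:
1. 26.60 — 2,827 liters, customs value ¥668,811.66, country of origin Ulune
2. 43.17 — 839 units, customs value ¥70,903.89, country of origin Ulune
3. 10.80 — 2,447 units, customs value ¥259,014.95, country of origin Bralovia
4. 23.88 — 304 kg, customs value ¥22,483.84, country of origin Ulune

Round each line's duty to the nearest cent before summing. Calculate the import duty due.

Line 1 (26.60, Ulune, 2,827 liters, ¥668,811.66):
Base rate for 26.60 is 8.5% + ¥2.36/liter.
Origin Ulune is the FTA partner but 26.60 is not on the preference list; base rate stands.
Duty = ¥668,811.66 × 8.5% + 2,827 × ¥2.36 = ¥63,520.71.
Line 2 (43.17, Ulune, 839 units, ¥70,903.89):
Base rate for 43.17 is 14.5% + ¥1.71/unit.
Origin Ulune qualifies under the Durar–Ulune agreement and 43.17 is covered: preferential rate 7.5% applies instead.
The additional-duty order on 43.17 targets Ilay, not Ulune; it does not apply.
Duty = ¥70,903.89 × 7.5% = ¥5,317.79.
Line 3 (10.80, Bralovia, 2,447 units, ¥259,014.95):
Base rate for 10.80 is 24.5%.
Duty = ¥259,014.95 × 24.5% = ¥63,458.66.
Line 4 (23.88, Ulune, 304 kg, ¥22,483.84):
Base rate for 23.88 is 10%.
Origin Ulune is the FTA partner but 23.88 is not on the preference list; base rate stands.
Duty = ¥22,483.84 × 10% = ¥2,248.38.
Total = ¥63,520.71 + ¥5,317.79 + ¥63,458.66 + ¥2,248.38 = ¥134,545.54.

¥134,545.54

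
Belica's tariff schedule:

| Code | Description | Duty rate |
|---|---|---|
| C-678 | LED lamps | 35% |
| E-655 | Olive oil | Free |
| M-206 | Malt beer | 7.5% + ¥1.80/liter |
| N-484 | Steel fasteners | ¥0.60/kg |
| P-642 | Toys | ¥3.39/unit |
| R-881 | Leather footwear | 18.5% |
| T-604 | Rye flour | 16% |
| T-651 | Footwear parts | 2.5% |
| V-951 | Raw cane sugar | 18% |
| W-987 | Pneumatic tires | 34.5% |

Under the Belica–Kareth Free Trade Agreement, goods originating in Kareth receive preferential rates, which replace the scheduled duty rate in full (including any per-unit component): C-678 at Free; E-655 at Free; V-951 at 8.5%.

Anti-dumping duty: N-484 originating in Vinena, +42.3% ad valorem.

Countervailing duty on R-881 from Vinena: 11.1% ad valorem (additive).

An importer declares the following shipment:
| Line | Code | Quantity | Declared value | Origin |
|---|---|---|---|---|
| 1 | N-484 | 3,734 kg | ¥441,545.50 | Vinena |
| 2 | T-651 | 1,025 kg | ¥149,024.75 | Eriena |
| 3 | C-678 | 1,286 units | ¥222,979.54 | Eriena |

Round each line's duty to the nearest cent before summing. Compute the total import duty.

Line 1 (N-484, Vinena, 3,734 kg, ¥441,545.50):
Base rate for N-484 is ¥0.60/kg.
Additional duty on N-484 from Vinena: +42.3% ad valorem. Applied ad valorem rate = 42.3%.
Duty = ¥441,545.50 × 42.3% + 3,734 × ¥0.60 = ¥189,014.15.
Line 2 (T-651, Eriena, 1,025 kg, ¥149,024.75):
Base rate for T-651 is 2.5%.
Duty = ¥149,024.75 × 2.5% = ¥3,725.62.
Line 3 (C-678, Eriena, 1,286 units, ¥222,979.54):
Base rate for C-678 is 35%.
C-678 has an FTA preferential rate, but origin Eriena is not Kareth; base rate stands.
Duty = ¥222,979.54 × 35% = ¥78,042.84.
Total = ¥189,014.15 + ¥3,725.62 + ¥78,042.84 = ¥270,782.61.

¥270,782.61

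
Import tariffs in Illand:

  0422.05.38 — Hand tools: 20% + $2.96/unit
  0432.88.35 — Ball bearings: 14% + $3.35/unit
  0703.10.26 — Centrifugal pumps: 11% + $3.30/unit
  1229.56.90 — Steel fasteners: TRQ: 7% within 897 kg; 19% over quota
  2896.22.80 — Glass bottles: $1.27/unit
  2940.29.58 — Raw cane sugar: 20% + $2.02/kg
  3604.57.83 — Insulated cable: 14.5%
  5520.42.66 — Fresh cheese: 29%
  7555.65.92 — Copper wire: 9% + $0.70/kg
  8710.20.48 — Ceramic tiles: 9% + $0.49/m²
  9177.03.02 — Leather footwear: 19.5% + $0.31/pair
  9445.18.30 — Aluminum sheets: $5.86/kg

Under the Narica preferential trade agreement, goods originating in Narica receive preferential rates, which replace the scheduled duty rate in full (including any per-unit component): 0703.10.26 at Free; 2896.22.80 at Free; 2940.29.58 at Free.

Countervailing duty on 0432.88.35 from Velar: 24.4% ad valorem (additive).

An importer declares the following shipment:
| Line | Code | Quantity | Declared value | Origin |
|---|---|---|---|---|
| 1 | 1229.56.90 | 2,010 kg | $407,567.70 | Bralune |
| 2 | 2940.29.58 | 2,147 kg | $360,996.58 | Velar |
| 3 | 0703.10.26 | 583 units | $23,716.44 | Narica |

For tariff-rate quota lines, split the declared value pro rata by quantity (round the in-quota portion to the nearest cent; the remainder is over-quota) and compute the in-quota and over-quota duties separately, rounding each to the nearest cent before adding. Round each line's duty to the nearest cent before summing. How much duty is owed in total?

Line 1 (1229.56.90, Bralune, 2,010 kg, $407,567.70):
Code 1229.56.90 is under a tariff-rate quota (threshold 897 kg). In-quota: 897 kg at 7%; over-quota: 1,113 kg at 19%.
Pro-rata value split: in-quota = $407,567.70 × 897/2,010 = $181,884.69; over-quota = $407,567.70 − $181,884.69 = $225,683.01.
In-quota duty = $181,884.69 × 7% = $12,731.93. Over-quota duty = $225,683.01 × 19% = $42,879.77.
Line duty = $12,731.93 + $42,879.77 = $55,611.70.
Line 2 (2940.29.58, Velar, 2,147 kg, $360,996.58):
Base rate for 2940.29.58 is 20% + $2.02/kg.
2940.29.58 has an FTA preferential rate, but origin Velar is not Narica; base rate stands.
Duty = $360,996.58 × 20% + 2,147 × $2.02 = $76,536.26.
Line 3 (0703.10.26, Narica, 583 units, $23,716.44):
Base rate for 0703.10.26 is 11% + $3.30/unit.
Origin Narica qualifies under the Illand–Narica agreement and 0703.10.26 is covered: preferential rate Free applies instead.
Duty = $23,716.44 × 0% = $0.00.
Total = $55,611.70 + $76,536.26 + $0.00 = $132,147.96.

$132,147.96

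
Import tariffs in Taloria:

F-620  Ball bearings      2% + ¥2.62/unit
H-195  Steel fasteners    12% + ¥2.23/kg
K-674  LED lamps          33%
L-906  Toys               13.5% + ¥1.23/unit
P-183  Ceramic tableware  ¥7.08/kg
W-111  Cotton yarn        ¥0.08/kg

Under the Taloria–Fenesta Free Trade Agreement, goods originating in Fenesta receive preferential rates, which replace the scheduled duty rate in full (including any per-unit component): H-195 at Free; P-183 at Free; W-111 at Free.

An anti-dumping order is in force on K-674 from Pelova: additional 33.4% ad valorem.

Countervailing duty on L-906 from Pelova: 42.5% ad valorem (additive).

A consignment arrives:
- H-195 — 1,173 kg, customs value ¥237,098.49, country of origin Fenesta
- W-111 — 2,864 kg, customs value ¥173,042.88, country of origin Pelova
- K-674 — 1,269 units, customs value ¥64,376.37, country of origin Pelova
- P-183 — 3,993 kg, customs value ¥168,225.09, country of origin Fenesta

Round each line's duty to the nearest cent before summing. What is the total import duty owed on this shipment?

Line 1 (H-195, Fenesta, 1,173 kg, ¥237,098.49):
Base rate for H-195 is 12% + ¥2.23/kg.
Origin Fenesta qualifies under the Taloria–Fenesta agreement and H-195 is covered: preferential rate Free applies instead.
Duty = ¥237,098.49 × 0% = ¥0.00.
Line 2 (W-111, Pelova, 2,864 kg, ¥173,042.88):
Base rate for W-111 is ¥0.08/kg.
W-111 has an FTA preferential rate, but origin Pelova is not Fenesta; base rate stands.
Duty = 2,864 × ¥0.08 = ¥229.12.
Line 3 (K-674, Pelova, 1,269 units, ¥64,376.37):
Base rate for K-674 is 33%.
Additional duty on K-674 from Pelova: +33.4%. Applied ad valorem rate: 33% + 33.4% = 66.4%.
Duty = ¥64,376.37 × 66.4% = ¥42,745.91.
Line 4 (P-183, Fenesta, 3,993 kg, ¥168,225.09):
Base rate for P-183 is ¥7.08/kg.
Origin Fenesta qualifies under the Taloria–Fenesta agreement and P-183 is covered: preferential rate Free applies instead.
Duty = ¥168,225.09 × 0% = ¥0.00.
Total = ¥0.00 + ¥229.12 + ¥42,745.91 + ¥0.00 = ¥42,975.03.

¥42,975.03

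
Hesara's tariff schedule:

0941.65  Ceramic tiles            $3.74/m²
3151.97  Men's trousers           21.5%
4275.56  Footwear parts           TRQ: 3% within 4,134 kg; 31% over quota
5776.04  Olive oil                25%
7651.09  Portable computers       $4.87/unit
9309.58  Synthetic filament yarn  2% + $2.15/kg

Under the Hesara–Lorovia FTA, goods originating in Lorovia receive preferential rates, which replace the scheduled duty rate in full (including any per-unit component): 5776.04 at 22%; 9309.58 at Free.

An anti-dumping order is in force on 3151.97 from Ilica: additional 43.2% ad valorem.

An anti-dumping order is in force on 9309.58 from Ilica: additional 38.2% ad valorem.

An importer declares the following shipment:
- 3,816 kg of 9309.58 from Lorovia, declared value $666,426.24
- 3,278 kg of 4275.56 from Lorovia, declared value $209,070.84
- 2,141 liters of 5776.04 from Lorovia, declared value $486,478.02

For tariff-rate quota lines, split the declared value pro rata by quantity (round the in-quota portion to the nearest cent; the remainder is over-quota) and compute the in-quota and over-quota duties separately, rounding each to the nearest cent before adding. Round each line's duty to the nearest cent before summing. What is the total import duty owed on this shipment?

Line 1 (9309.58, Lorovia, 3,816 kg, $666,426.24):
Base rate for 9309.58 is 2% + $2.15/kg.
Origin Lorovia qualifies under the Hesara–Lorovia agreement and 9309.58 is covered: preferential rate Free applies instead.
The additional-duty order on 9309.58 targets Ilica, not Lorovia; it does not apply.
Duty = $666,426.24 × 0% = $0.00.
Line 2 (4275.56, Lorovia, 3,278 kg, $209,070.84):
Code 4275.56 is under a tariff-rate quota (threshold 4,134 kg). Quantity 3,278 kg is within the quota, so the in-quota rate 3% applies to the full value.
Duty = $209,070.84 × 3% = $6,272.13.
Line 3 (5776.04, Lorovia, 2,141 liters, $486,478.02):
Base rate for 5776.04 is 25%.
Origin Lorovia qualifies under the Hesara–Lorovia agreement and 5776.04 is covered: preferential rate 22% applies instead.
Duty = $486,478.02 × 22% = $107,025.16.
Total = $0.00 + $6,272.13 + $107,025.16 = $113,297.29.

$113,297.29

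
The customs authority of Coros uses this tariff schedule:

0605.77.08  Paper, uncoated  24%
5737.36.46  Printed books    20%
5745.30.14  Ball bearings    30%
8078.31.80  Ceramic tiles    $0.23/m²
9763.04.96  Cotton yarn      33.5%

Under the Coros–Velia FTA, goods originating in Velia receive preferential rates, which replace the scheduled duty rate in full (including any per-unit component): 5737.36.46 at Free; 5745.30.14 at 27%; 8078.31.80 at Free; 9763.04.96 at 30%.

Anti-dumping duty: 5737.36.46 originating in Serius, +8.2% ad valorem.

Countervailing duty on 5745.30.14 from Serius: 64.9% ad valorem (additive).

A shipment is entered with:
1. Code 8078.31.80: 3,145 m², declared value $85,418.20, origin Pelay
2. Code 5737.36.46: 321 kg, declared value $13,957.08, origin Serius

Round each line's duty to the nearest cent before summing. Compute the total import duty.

$4,659.25

Line 1 (8078.31.80, Pelay, 3,145 m², $85,418.20):
Base rate for 8078.31.80 is $0.23/m².
8078.31.80 has an FTA preferential rate, but origin Pelay is not Velia; base rate stands.
Duty = 3,145 × $0.23 = $723.35.
Line 2 (5737.36.46, Serius, 321 kg, $13,957.08):
Base rate for 5737.36.46 is 20%.
5737.36.46 has an FTA preferential rate, but origin Serius is not Velia; base rate stands.
Additional duty on 5737.36.46 from Serius: +8.2%. Applied ad valorem rate: 20% + 8.2% = 28.2%.
Duty = $13,957.08 × 28.2% = $3,935.90.
Total = $723.35 + $3,935.90 = $4,659.25.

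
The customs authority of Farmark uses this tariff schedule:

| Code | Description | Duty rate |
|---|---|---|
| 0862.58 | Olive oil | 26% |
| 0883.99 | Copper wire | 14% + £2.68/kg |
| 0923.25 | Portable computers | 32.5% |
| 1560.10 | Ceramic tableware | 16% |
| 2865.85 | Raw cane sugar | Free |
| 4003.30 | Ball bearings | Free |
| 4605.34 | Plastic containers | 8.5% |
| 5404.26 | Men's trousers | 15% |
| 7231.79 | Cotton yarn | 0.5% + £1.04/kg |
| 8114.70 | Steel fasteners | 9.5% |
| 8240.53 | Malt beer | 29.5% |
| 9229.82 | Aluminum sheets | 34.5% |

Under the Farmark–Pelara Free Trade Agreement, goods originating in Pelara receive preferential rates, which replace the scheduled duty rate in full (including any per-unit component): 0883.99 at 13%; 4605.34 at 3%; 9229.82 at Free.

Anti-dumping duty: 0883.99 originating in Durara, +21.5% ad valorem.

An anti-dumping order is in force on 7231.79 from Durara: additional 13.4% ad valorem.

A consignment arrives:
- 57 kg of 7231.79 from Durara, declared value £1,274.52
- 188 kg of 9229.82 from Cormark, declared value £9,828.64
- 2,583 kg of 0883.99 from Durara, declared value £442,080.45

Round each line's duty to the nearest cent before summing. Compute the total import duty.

£167,488.32

Line 1 (7231.79, Durara, 57 kg, £1,274.52):
Base rate for 7231.79 is 0.5% + £1.04/kg.
Additional duty on 7231.79 from Durara: +13.4%. Applied ad valorem rate: 0.5% + 13.4% = 13.9%.
Duty = £1,274.52 × 13.9% + 57 × £1.04 = £236.44.
Line 2 (9229.82, Cormark, 188 kg, £9,828.64):
Base rate for 9229.82 is 34.5%.
9229.82 has an FTA preferential rate, but origin Cormark is not Pelara; base rate stands.
Duty = £9,828.64 × 34.5% = £3,390.88.
Line 3 (0883.99, Durara, 2,583 kg, £442,080.45):
Base rate for 0883.99 is 14% + £2.68/kg.
0883.99 has an FTA preferential rate, but origin Durara is not Pelara; base rate stands.
Additional duty on 0883.99 from Durara: +21.5%. Applied ad valorem rate: 14% + 21.5% = 35.5%.
Duty = £442,080.45 × 35.5% + 2,583 × £2.68 = £163,861.00.
Total = £236.44 + £3,390.88 + £163,861.00 = £167,488.32.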